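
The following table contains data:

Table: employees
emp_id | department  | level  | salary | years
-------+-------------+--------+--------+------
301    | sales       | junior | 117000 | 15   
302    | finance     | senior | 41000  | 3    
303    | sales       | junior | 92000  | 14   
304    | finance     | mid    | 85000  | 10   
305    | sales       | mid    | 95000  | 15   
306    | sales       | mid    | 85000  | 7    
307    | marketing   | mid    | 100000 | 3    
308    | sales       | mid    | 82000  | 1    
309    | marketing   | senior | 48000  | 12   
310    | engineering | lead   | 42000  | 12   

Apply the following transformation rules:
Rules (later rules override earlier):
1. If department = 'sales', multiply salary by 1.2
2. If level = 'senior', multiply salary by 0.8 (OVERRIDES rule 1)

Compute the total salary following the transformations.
863400.0

Step 1: Rule 2 takes priority for records with level = 'senior'
  - 2 records: 89000 × 0.8 = 71200.0
Step 2: Rule 1 applies to remaining records with department = 'sales'
  - 5 records: 471000 × 1.2 = 565200.0
Step 3: Other records unchanged: 227000
Step 4: Final sum = 71200.0 + 565200.0 + 227000 = 863400.0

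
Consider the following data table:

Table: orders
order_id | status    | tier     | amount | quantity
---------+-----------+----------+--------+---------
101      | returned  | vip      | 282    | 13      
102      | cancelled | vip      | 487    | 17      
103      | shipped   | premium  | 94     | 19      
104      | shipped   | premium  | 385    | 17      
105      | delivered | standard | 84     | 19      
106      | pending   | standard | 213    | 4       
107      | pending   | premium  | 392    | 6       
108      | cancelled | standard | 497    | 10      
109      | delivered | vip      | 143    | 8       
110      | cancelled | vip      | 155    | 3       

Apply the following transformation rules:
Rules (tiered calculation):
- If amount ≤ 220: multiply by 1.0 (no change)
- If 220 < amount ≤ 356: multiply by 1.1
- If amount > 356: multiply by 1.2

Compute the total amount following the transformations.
3112.4

Step 1: Tier 1 (amount ≤ 220): 5 records, sum = 689 × 1.0 = 689.0
Step 2: Tier 2 (220 < amount ≤ 356): 1 records, sum = 282 × 1.1 = 310.2
Step 3: Tier 3 (amount > 356): 4 records, sum = 1761 × 1.2 = 2113.2
Step 4: Final sum = 689.0 + 310.2 + 2113.2 = 3112.4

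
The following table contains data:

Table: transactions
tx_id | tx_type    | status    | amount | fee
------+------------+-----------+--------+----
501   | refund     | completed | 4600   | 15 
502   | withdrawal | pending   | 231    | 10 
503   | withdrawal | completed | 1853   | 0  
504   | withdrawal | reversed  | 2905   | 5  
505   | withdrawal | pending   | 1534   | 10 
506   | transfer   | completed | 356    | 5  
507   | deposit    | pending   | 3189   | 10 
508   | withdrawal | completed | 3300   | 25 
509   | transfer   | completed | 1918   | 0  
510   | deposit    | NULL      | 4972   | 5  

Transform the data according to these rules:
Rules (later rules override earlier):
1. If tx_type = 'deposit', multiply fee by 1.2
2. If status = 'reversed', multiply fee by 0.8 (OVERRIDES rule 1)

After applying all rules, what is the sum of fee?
87.0

Step 1: Rule 2 takes priority for records with status = 'reversed'
  - 1 records: 5 × 0.8 = 4.0
Step 2: Rule 1 applies to remaining records with tx_type = 'deposit'
  - 2 records: 15 × 1.2 = 18.0
Step 3: Other records unchanged: 65
Step 4: Final sum = 4.0 + 18.0 + 65 = 87.0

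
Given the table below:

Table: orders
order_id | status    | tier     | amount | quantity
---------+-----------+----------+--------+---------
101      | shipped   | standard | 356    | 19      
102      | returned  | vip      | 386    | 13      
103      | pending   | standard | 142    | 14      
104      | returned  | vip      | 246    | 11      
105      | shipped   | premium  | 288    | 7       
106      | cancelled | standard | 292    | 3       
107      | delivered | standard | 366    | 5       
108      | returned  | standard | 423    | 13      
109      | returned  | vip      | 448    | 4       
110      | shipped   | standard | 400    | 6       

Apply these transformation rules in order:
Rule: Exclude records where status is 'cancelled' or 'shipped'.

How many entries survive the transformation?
6

Step 1: Count records to exclude
  - 1 (cancelled) + 3 (shipped) = 4 records
Step 2: Total records: 10
Step 3: Remaining = 10 - 4 = 6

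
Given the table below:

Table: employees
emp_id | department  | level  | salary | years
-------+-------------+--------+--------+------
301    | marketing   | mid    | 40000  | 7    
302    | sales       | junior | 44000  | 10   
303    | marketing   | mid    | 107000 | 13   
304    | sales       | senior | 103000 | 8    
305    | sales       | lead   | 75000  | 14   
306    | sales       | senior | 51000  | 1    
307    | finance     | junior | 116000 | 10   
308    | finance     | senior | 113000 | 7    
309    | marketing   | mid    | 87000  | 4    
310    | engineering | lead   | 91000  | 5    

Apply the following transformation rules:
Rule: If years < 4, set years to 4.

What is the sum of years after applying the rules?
82

Step 1: 1 records have years < 4
Step 2: These records originally summed to 1
Step 3: After setting to minimum: 1 × 4 = 4
Step 4: Unaffected records sum: 78
Step 5: Final sum = 4 + 78 = 82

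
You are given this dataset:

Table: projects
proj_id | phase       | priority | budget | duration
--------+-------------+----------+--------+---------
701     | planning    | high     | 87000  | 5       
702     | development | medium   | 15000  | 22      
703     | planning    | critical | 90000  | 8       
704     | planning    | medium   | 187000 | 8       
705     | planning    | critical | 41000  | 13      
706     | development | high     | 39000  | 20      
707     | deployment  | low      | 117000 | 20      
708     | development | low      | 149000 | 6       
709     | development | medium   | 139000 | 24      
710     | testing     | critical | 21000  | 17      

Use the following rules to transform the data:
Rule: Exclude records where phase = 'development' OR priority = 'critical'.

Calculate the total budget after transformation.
391000

Step 1: Find records where phase = 'development' OR priority = 'critical'
Step 2: 7 records match, summing to 494000
Step 3: Original sum: 885000
Step 4: Remaining sum = 885000 - 494000 = 391000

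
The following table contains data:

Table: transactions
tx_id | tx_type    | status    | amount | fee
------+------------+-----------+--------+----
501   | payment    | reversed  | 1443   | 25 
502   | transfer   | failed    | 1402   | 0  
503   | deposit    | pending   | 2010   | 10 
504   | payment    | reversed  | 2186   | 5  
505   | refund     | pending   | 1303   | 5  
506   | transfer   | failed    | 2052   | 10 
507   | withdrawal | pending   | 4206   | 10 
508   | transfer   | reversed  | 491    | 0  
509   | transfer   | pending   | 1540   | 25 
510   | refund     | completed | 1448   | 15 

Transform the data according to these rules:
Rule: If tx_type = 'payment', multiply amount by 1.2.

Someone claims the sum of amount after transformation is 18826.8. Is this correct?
No, the correct result is 18806.8.

Step 1: Calculate the correct sum after transformation
Step 2: Apply multiplier 1.2 to records where tx_type = 'payment'
Step 3: Correct result = 18806.8
Step 4: Claimed result = 18826.8
Step 5: 18806.8 ≠ 18826.8
Conclusion: The claimed result is incorrect. The correct answer is 18806.8.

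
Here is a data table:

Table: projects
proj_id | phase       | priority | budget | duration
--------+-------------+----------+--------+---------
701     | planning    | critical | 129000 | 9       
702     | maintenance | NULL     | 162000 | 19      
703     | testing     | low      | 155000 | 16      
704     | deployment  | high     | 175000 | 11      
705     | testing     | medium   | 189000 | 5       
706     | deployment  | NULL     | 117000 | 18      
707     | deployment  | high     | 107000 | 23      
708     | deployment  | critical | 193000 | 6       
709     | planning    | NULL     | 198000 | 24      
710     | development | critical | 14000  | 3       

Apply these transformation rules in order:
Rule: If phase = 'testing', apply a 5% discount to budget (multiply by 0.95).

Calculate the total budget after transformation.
1421800.0

Step 1: Records with phase = 'testing' have total budget = 344000
Step 2: Apply multiplier: 344000 × 0.95 = 326800.0
Step 3: Other records total: 1095000
Step 4: Final sum = 326800.0 + 1095000 = 1421800.0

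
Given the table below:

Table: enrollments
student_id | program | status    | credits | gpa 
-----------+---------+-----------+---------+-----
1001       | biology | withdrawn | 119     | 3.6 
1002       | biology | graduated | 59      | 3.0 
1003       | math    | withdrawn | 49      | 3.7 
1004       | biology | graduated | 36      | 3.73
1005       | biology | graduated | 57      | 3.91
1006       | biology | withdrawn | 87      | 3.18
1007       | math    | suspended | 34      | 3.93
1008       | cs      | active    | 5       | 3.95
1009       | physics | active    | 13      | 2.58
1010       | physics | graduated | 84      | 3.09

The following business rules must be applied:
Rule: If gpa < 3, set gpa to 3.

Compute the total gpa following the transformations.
35.09

Step 1: 1 records have gpa < 3
Step 2: These records originally summed to 2.58
Step 3: After setting to minimum: 1 × 3 = 3
Step 4: Unaffected records sum: 32.09
Step 5: Final sum = 3 + 32.09 = 35.09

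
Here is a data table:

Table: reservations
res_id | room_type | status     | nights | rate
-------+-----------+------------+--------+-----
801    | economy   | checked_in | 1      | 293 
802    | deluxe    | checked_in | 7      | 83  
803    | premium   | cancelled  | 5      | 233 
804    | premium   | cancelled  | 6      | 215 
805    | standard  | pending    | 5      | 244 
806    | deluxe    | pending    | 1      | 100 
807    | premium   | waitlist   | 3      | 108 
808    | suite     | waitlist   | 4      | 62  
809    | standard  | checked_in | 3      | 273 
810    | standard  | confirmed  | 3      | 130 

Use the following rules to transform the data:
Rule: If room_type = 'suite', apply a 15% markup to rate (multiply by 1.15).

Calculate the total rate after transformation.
1750.3

Step 1: Records with room_type = 'suite' have total rate = 62
Step 2: Apply multiplier: 62 × 1.15 = 71.3
Step 3: Other records total: 1679
Step 4: Final sum = 71.3 + 1679 = 1750.3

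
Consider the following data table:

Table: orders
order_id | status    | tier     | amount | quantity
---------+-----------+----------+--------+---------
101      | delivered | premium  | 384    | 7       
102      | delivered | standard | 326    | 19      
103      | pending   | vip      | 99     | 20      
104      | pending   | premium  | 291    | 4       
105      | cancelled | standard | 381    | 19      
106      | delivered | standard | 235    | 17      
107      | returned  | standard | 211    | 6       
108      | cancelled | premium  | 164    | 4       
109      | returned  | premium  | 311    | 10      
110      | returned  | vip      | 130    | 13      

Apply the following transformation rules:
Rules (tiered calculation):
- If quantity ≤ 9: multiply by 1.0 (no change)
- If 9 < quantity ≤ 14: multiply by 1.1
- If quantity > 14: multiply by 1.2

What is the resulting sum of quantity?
136.3

Step 1: Tier 1 (quantity ≤ 9): 4 records, sum = 21 × 1.0 = 21.0
Step 2: Tier 2 (9 < quantity ≤ 14): 2 records, sum = 23 × 1.1 = 25.3
Step 3: Tier 3 (quantity > 14): 4 records, sum = 75 × 1.2 = 90.0
Step 4: Final sum = 21.0 + 25.3 + 90.0 = 136.3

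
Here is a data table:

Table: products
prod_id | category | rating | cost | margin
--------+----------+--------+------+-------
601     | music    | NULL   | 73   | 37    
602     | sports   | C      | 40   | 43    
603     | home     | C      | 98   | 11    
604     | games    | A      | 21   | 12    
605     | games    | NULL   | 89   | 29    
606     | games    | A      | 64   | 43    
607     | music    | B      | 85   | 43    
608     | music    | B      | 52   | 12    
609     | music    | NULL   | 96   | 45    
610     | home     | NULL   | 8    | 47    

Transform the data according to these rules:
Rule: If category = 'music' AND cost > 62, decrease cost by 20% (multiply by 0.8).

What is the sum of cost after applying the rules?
575.2

Step 1: Find records where category = 'music' AND cost > 62
Step 2: 3 records match, summing to 254
Step 3: After multiplier: 254 × 0.8 = 203.2
Step 4: Unaffected records sum: 372
Step 5: Final sum = 203.2 + 372 = 575.2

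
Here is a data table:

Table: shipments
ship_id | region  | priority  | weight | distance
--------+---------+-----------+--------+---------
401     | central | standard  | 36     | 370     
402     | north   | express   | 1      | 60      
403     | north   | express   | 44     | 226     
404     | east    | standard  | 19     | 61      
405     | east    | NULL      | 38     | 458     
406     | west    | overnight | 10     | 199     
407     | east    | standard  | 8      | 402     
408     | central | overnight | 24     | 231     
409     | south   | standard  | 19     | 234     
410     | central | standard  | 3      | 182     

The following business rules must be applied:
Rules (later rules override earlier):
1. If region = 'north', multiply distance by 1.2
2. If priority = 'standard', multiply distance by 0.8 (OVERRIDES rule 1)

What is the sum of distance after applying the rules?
2230.4

Step 1: Rule 2 takes priority for records with priority = 'standard'
  - 5 records: 1249 × 0.8 = 999.2
Step 2: Rule 1 applies to remaining records with region = 'north'
  - 2 records: 286 × 1.2 = 343.2
Step 3: Other records unchanged: 888
Step 4: Final sum = 999.2 + 343.2 + 888 = 2230.4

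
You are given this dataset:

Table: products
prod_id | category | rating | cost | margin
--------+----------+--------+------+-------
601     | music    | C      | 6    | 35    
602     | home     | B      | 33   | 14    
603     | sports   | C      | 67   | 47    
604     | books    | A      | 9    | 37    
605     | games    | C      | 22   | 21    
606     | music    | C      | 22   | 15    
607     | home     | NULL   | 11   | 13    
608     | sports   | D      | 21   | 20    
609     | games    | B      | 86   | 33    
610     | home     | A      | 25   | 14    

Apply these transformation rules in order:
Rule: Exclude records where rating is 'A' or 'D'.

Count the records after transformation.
7

Step 1: Count records to exclude
  - 2 (A) + 1 (D) = 3 records
Step 2: Total records: 10
Step 3: Remaining = 10 - 3 = 7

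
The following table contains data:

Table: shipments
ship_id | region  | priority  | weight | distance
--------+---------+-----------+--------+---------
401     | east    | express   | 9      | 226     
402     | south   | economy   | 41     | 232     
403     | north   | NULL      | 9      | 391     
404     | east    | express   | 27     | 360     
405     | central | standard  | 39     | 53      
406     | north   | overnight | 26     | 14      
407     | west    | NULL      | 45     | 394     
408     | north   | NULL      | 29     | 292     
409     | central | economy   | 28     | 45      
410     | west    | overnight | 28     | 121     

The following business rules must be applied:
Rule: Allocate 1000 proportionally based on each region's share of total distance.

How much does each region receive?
central: 46.05, east: 275.38, north: 327.54, south: 109.02, west: 242.01

Step 1: Calculate total distance = 2128
Step 2: Calculate each region's proportion:
  central: 98/2128 = 4.61% → 46.05
  east: 586/2128 = 27.54% → 275.38
  north: 697/2128 = 32.75% → 327.54
  south: 232/2128 = 10.90% → 109.02
  west: 515/2128 = 24.20% → 242.01
Step 3: Verify: sum of allocations ≈ 1000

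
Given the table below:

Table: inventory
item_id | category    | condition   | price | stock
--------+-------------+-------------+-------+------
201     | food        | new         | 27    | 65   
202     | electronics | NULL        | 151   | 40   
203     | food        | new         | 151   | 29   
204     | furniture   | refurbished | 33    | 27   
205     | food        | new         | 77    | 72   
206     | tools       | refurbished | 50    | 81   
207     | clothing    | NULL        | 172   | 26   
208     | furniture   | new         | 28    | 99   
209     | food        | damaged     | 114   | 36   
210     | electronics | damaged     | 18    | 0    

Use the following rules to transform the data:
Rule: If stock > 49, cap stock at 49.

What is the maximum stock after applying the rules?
49

Step 1: Original maximum stock = 99
Step 2: Apply cap at 49
Step 3: 4 records had stock > 49 and were capped
Step 4: Maximum after transformation = 49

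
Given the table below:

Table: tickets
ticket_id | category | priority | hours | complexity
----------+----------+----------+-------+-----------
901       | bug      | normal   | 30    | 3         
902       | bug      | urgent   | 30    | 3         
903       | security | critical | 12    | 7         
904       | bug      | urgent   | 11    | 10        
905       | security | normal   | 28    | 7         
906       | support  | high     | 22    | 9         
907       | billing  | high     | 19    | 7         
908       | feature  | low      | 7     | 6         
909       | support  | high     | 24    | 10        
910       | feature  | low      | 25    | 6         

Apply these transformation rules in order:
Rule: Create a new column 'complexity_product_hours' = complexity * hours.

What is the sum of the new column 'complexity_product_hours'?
1333

Step 1: For each record, compute complexity * hours
Example calculations:
  3 * 30 = 90
  3 * 30 = 90
  7 * 12 = 84
  ...
Step 2: Sum all derived values
Step 3: Total = 1333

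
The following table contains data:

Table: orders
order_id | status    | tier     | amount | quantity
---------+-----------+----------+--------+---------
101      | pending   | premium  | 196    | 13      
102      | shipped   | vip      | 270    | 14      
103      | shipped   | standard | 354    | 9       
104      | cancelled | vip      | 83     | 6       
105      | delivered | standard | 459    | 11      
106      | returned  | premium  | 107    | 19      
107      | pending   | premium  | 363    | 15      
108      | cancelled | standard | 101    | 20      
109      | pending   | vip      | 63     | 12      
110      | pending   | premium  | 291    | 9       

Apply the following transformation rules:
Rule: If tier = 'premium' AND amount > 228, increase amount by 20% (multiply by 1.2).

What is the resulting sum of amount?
2417.8

Step 1: Find records where tier = 'premium' AND amount > 228
Step 2: 2 records match, summing to 654
Step 3: After multiplier: 654 × 1.2 = 784.8
Step 4: Unaffected records sum: 1633
Step 5: Final sum = 784.8 + 1633 = 2417.8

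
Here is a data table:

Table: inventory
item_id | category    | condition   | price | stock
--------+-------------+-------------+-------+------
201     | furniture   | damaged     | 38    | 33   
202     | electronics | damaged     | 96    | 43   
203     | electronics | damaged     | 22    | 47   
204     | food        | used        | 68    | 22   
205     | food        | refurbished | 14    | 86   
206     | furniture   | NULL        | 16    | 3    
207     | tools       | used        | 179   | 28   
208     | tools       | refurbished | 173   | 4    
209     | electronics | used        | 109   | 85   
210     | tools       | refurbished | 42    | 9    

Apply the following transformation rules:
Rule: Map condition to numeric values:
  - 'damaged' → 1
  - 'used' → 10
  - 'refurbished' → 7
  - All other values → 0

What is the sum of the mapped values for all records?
54

Step 1: Apply mapping to each record
Step 2: Count by status:
  'damaged': 3 records × 1 = 3
  'used': 3 records × 10 = 30
  'refurbished': 3 records × 7 = 21
Step 3: Sum all mapped values = 54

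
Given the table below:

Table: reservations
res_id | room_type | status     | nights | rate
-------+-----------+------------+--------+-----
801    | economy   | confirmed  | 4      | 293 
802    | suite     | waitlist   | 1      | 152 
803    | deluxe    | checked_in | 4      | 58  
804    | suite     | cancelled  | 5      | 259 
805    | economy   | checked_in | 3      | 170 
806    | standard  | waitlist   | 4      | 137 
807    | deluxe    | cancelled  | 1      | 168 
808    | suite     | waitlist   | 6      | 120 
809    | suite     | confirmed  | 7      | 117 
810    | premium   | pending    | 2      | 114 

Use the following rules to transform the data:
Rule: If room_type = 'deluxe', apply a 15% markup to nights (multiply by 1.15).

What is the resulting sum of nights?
37.75

Step 1: Records with room_type = 'deluxe' have total nights = 5
Step 2: Apply multiplier: 5 × 1.15 = 5.75
Step 3: Other records total: 32
Step 4: Final sum = 5.75 + 32 = 37.75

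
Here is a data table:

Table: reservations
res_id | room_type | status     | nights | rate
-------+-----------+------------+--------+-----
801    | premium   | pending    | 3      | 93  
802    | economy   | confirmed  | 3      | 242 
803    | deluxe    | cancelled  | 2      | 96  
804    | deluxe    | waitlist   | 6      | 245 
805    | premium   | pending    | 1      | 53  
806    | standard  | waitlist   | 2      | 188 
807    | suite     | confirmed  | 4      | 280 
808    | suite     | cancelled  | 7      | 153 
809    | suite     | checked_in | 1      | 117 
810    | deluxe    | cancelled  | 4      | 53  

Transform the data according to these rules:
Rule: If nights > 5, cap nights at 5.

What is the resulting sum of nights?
30

Step 1: 2 records have nights > 5
Step 2: These records originally summed to 13
Step 3: After capping: 2 × 5 = 10
Step 4: Unaffected records sum: 20
Step 5: Final sum = 10 + 20 = 30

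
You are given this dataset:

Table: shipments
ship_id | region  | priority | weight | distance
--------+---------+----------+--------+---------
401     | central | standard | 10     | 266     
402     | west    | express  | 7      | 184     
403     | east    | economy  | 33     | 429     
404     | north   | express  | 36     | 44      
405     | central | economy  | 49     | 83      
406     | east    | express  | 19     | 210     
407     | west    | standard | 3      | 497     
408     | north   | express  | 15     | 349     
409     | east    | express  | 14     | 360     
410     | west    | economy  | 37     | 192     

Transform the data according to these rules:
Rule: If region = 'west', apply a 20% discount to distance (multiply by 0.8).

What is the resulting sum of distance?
2439.4

Step 1: Records with region = 'west' have total distance = 873
Step 2: Apply multiplier: 873 × 0.8 = 698.4
Step 3: Other records total: 1741
Step 4: Final sum = 698.4 + 1741 = 2439.4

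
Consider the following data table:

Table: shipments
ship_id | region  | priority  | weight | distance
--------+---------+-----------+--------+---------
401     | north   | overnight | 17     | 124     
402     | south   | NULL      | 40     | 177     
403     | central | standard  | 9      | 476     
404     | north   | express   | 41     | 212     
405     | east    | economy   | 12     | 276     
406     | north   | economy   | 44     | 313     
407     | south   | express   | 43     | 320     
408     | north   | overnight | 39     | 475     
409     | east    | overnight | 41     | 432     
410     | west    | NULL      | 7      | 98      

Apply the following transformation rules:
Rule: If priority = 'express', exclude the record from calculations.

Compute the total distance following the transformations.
2371

Step 1: Identify records where priority = 'express'
Step 2: The excluded records sum to 532
Step 3: Original total distance = 2903
Step 4: Remaining total = 2903 - 532 = 2371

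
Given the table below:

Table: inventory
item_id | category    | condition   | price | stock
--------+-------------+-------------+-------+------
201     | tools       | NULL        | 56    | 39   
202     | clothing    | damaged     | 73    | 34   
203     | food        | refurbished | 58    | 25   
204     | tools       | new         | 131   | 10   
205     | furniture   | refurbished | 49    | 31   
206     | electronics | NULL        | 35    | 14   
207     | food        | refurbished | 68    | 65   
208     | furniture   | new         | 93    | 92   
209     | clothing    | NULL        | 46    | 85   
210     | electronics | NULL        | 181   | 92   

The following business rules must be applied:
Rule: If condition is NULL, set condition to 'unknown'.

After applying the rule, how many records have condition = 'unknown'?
4

Step 1: Count records where condition IS NULL
Step 2: Found 4 records with NULL condition
Step 3: These records will have condition set to 'unknown'
Step 4: Records already having condition = 'unknown': 0
Step 5: Answer: 4 + 0 = 4 records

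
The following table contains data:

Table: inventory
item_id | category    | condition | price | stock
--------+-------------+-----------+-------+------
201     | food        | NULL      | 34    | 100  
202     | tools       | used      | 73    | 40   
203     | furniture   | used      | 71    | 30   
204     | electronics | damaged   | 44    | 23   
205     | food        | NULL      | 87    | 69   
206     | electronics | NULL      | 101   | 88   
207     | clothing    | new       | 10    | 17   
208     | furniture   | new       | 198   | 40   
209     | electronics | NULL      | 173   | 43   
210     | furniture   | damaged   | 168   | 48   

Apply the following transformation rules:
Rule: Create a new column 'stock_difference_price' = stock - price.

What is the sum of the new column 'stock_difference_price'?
-461

Step 1: For each record, compute stock - price
Example calculations:
  100 - 34 = 66
  40 - 73 = -33
  30 - 71 = -41
  ...
Step 2: Sum all derived values
Step 3: Total = -461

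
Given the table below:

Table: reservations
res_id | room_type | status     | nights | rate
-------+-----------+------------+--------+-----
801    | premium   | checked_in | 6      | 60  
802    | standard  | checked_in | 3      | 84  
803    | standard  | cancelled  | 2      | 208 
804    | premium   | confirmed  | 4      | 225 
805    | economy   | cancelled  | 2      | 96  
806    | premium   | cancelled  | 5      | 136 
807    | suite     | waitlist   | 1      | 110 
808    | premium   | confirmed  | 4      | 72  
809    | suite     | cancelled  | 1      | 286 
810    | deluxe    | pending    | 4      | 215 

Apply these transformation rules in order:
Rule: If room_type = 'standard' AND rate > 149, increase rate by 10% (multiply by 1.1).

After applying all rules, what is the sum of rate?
1512.8

Step 1: Find records where room_type = 'standard' AND rate > 149
Step 2: 1 records match, summing to 208
Step 3: After multiplier: 208 × 1.1 = 228.8
Step 4: Unaffected records sum: 1284
Step 5: Final sum = 228.8 + 1284 = 1512.8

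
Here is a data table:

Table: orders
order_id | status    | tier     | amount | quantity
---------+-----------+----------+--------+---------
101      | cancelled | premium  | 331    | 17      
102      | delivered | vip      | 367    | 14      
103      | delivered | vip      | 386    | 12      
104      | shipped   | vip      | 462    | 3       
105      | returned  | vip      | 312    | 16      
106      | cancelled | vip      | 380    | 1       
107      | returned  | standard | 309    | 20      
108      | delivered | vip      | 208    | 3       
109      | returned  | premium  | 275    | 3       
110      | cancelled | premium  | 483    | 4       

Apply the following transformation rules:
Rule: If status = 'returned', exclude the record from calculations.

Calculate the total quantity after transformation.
54

Step 1: Identify records where status = 'returned'
Step 2: The excluded records sum to 39
Step 3: Original total quantity = 93
Step 4: Remaining total = 93 - 39 = 54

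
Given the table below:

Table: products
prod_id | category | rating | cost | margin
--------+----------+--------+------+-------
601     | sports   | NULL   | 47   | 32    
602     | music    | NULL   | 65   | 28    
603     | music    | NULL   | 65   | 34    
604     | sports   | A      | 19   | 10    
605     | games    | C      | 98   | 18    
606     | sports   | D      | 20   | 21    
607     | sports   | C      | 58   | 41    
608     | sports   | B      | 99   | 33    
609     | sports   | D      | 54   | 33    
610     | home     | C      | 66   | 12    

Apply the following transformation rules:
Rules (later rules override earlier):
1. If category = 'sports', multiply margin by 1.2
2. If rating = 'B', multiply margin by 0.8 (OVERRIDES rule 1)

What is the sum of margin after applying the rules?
282.8

Step 1: Rule 2 takes priority for records with rating = 'B'
  - 1 records: 33 × 0.8 = 26.4
Step 2: Rule 1 applies to remaining records with category = 'sports'
  - 5 records: 137 × 1.2 = 164.4
Step 3: Other records unchanged: 92
Step 4: Final sum = 26.4 + 164.4 + 92 = 282.8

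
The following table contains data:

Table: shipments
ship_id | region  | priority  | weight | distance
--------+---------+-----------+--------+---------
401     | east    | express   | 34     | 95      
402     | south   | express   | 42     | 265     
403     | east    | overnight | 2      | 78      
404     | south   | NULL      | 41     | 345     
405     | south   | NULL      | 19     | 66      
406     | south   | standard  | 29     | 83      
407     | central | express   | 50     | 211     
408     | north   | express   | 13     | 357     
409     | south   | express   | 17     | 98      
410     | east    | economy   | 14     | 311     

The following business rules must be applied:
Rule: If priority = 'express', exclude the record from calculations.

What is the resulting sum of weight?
105

Step 1: Identify records where priority = 'express'
Step 2: The excluded records sum to 156
Step 3: Original total weight = 261
Step 4: Remaining total = 261 - 156 = 105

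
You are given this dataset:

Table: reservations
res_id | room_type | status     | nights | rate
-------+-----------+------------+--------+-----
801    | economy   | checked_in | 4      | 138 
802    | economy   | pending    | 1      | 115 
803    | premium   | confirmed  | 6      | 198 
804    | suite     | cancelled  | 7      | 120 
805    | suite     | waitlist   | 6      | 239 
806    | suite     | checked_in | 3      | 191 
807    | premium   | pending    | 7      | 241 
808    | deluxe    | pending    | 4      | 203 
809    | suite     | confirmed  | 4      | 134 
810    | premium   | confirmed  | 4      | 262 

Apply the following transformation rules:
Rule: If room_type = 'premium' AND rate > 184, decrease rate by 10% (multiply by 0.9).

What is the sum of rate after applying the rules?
1770.9

Step 1: Find records where room_type = 'premium' AND rate > 184
Step 2: 3 records match, summing to 701
Step 3: After multiplier: 701 × 0.9 = 630.9
Step 4: Unaffected records sum: 1140
Step 5: Final sum = 630.9 + 1140 = 1770.9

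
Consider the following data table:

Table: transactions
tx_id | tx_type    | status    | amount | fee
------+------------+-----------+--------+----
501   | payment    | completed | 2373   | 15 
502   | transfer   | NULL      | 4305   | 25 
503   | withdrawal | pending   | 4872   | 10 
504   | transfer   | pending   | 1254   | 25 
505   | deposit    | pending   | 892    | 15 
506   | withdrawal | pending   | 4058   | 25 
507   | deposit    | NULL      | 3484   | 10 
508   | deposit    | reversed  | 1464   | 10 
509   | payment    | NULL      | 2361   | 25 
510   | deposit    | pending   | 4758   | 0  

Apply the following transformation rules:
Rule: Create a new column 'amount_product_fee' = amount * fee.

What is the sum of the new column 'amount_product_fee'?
446625

Step 1: For each record, compute amount * fee
Example calculations:
  2373 * 15 = 35595
  4305 * 25 = 107625
  4872 * 10 = 48720
  ...
Step 2: Sum all derived values
Step 3: Total = 446625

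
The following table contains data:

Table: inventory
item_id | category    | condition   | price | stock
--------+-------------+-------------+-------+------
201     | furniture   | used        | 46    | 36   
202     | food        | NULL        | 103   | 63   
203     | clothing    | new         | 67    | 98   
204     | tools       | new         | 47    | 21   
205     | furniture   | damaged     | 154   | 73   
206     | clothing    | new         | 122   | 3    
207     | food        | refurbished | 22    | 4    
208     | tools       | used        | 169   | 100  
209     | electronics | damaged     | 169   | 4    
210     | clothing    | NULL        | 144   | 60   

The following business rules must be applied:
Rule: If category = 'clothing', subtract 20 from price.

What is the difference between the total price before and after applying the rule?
60

Step 1: Original sum of price = 1043
Step 2: 3 records have category = 'clothing'
Step 3: Each affected record changes by -20
Step 4: Total change = 3 × -20 = -60
Step 5: New sum = 1043 + -60 = 983
Step 6: Difference = |983 - 1043| = 60
        (Sum decreased by 60)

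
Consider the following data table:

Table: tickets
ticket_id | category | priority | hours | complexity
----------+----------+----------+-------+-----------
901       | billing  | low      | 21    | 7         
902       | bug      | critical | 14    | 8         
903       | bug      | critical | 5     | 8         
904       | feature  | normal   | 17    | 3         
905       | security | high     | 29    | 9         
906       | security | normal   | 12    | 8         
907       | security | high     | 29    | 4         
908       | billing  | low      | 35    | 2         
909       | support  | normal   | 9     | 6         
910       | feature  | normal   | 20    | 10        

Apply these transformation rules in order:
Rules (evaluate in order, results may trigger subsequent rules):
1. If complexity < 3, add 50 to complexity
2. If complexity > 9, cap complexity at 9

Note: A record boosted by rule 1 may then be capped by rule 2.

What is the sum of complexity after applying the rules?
71

Step 1: Apply rule 1 to records with complexity < 3
  - 1 records get bonus of 50
  - Of these, 1 records then exceed 9 and get capped
Step 2: Apply rule 2 to records with complexity > 9
  - 1 records (original) are capped
Step 3: Calculate final sum = 71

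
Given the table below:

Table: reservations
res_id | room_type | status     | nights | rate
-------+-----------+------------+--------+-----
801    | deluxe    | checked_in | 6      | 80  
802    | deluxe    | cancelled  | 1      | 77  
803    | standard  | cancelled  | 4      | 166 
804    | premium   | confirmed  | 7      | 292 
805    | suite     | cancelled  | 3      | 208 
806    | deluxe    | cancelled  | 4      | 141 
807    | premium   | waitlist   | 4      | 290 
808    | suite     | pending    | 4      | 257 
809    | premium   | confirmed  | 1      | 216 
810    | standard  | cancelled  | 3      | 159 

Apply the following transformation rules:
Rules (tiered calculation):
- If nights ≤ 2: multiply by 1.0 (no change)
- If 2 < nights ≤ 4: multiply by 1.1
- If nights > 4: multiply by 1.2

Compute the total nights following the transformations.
41.8

Step 1: Tier 1 (nights ≤ 2): 2 records, sum = 2 × 1.0 = 2.0
Step 2: Tier 2 (2 < nights ≤ 4): 6 records, sum = 22 × 1.1 = 24.2
Step 3: Tier 3 (nights > 4): 2 records, sum = 13 × 1.2 = 15.6
Step 4: Final sum = 2.0 + 24.2 + 15.6 = 41.8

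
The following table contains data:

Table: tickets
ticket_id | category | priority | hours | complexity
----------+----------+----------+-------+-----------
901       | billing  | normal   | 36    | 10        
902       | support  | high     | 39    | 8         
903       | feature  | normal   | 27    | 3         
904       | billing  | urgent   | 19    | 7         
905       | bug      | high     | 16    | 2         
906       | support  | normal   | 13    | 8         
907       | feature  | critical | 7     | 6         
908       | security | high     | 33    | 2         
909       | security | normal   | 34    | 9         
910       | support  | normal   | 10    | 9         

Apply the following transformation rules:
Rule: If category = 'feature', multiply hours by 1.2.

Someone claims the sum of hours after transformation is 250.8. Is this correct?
No, the correct result is 240.8.

Step 1: Calculate the correct sum after transformation
Step 2: Apply multiplier 1.2 to records where category = 'feature'
Step 3: Correct result = 240.8
Step 4: Claimed result = 250.8
Step 5: 240.8 ≠ 250.8
Conclusion: The claimed result is incorrect. The correct answer is 240.8.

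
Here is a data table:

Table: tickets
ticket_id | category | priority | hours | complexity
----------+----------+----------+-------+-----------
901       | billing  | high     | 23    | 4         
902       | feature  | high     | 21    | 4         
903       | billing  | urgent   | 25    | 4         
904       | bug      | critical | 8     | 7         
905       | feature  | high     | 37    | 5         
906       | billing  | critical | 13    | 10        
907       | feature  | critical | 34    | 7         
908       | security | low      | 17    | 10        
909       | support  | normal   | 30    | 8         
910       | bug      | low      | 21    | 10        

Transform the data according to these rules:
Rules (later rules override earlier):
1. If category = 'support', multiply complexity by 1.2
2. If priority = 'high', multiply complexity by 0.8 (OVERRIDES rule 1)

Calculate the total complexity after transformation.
68.0

Step 1: Rule 2 takes priority for records with priority = 'high'
  - 3 records: 13 × 0.8 = 10.4
Step 2: Rule 1 applies to remaining records with category = 'support'
  - 1 records: 8 × 1.2 = 9.6
Step 3: Other records unchanged: 48
Step 4: Final sum = 10.4 + 9.6 + 48 = 68.0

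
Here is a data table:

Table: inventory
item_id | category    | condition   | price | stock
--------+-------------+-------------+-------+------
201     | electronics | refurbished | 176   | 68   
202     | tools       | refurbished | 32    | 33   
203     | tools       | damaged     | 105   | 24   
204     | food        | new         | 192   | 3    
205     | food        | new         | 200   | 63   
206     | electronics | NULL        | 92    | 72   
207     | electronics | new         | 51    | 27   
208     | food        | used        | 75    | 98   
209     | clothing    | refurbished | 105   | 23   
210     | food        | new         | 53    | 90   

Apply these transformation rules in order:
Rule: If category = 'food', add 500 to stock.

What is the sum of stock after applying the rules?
2501

Step 1: Count records where category = 'food': 4
Step 2: Total bonus added: 4 × 500 = 2000
Step 3: Original sum of stock: 501
Step 4: Final sum = 501 + 2000 = 2501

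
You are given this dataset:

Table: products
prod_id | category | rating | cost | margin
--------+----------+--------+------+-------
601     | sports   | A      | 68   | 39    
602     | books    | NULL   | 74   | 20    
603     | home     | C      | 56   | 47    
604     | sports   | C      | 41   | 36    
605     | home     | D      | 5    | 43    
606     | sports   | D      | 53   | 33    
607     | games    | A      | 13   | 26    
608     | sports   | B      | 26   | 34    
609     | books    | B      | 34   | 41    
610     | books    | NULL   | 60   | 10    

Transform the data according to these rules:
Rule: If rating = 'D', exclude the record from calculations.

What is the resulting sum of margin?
253

Step 1: Identify records where rating = 'D'
Step 2: The excluded records sum to 76
Step 3: Original total margin = 329
Step 4: Remaining total = 329 - 76 = 253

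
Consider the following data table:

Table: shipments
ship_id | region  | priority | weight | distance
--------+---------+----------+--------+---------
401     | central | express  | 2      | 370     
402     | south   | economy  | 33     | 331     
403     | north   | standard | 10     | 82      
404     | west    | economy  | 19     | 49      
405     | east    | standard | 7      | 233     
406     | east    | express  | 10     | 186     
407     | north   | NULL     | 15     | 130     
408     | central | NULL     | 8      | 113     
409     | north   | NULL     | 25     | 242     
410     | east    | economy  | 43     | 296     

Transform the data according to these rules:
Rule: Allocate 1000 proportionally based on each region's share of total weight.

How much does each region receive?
central: 58.14, east: 348.84, north: 290.7, south: 191.86, west: 110.47

Step 1: Calculate total weight = 172
Step 2: Calculate each region's proportion:
  central: 10/172 = 5.81% → 58.14
  east: 60/172 = 34.88% → 348.84
  north: 50/172 = 29.07% → 290.7
  south: 33/172 = 19.19% → 191.86
  west: 19/172 = 11.05% → 110.47
Step 3: Verify: sum of allocations ≈ 1000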